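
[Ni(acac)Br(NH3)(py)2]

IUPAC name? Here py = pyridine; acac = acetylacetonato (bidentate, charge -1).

(acetylacetonato)amminebromobis(pyridine)nickel(II)

There is no counter-ion, so the complex is neutral overall.
Ligand charges: 2×pyridine (neutral), 1×acetylacetonato (-1 each), 1×bromo (-1 each), 1×ammine (neutral); total -2. So Ni + (-2) = 0, giving Ni = +2.
Ligands are named alphabetically: acetylacetonato before ammine before bromo before pyridine.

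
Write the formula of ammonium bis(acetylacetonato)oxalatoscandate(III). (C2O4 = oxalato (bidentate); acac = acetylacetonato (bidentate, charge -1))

Ligands: 1 oxalato (C2O4, -2), 2 acetylacetonato (acac, -1). Ligand charge sum = -4.
With Sc in oxidation state +3, the complex ion is [Sc...]^1−.
Charge balance with ammonium (+1) requires 1 complex ion per 1 ammonium.

NH4[Sc(acac)2(C2O4)]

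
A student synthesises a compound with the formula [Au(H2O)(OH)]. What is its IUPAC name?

There is no counter-ion, so the complex is neutral overall.
Ligand charges: 1×aqua (neutral), 1×hydroxo (-1 each); total -1. So Au + (-1) = 0, giving Au = +1.
Ligands are named alphabetically: aqua before hydroxo.

aquahydroxogold(I)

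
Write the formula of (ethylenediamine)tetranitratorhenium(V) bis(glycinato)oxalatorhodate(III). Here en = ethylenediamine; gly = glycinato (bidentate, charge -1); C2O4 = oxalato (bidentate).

Cation [Re…]: ligand charges -4, Re(V) ⇒ ion charge 1+.
Anion [Rh…]: ligand charges -4, Rh(III) ⇒ ion charge 1−.

[Re(en)(NO3)4][Rh(C2O4)(gly)2]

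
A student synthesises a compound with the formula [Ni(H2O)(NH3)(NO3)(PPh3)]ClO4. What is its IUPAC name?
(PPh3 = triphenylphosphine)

ammineaquanitrato(triphenylphosphine)nickel(II) perchlorate

The 1 perchlorate counter-ion carries a total charge of -1, so each complex ion is 1+.
Ligand charges: 1×ammine (neutral), 1×nitrato (-1 each), 1×aqua (neutral), 1×triphenylphosphine (neutral); total -1. So Ni + (-1) = 1+, giving Ni = +2.
Ligands are named alphabetically: ammine before aqua before nitrato before triphenylphosphine.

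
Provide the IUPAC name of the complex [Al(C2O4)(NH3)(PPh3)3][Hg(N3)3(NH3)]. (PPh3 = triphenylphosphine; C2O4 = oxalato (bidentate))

Both ions are complex: the cation is named first with the plain metal name, the anion second with the -ate form; each ion's ligands are alphabetised independently.
Aluminium is always +3 in its complexes; the cation's ligand charges sum to -2, so the complex cation is 1+.
A 1:1 salt means the anion carries the equal and opposite charge, 1−.
Anion: ligand charges sum to -3; for the ion to be 1−, Hg = +2.

ammineoxalatotris(triphenylphosphine)aluminium(III) amminetriazidomercurate(II)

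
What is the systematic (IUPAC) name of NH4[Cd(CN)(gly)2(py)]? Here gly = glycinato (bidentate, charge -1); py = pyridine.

ammonium cyanobis(glycinato)(pyridine)cadmate(II)

The 1 ammonium counter-ion carries a total charge of +1, so each complex ion is 1−.
Ligand charges: 2×glycinato (-1 each), 1×pyridine (neutral), 1×cyano (-1 each); total -3. So Cd + (-3) = 1−, giving Cd = +2.
Ligands are named alphabetically: cyano before glycinato before pyridine.
The complex ion is anionic, so cadmium takes the -ate form cadmate(II).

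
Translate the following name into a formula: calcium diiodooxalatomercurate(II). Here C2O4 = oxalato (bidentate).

Ca[Hg(C2O4)I2]

Ligands: 2 iodo (I, -1), 1 oxalato (C2O4, -2). Ligand charge sum = -4.
Charge balance with calcium (+2) requires 1 complex ion per 1 calcium.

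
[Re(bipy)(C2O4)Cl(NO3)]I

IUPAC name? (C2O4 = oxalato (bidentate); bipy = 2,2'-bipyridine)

(2,2'-bipyridine)chloronitratooxalatorhenium(V) iodide

The 1 iodide counter-ion carries a total charge of -1, so each complex ion is 1+.
Ligand charges: 1×oxalato (-2 each), 1×chloro (-1 each), 1×nitrato (-1 each), 1×2,2'-bipyridine (neutral); total -4. So Re + (-4) = 1+, giving Re = +5.
Ligands are named alphabetically: bipyridine before chloro before nitrato before oxalato.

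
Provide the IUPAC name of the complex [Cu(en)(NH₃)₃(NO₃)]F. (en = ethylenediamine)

triammine(ethylenediamine)nitratocopper(II) fluoride

The 1 fluoride counter-ion carries a total charge of -1, so each complex ion is 1+.
Ligand charges: 1×nitrato (-1 each), 3×ammine (neutral), 1×ethylenediamine (neutral); total -1. So Cu + (-1) = 1+, giving Cu = +2.
Ligands are named alphabetically: ammine before ethylenediamine before nitrato.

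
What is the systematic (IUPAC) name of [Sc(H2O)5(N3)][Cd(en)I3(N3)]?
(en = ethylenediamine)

Cadmium is always +2 in its complexes; the anion's ligand charges sum to -4, so the complex anion is 2−.
A 1:1 salt means the cation carries the equal and opposite charge, 2+.
Cation: ligand charges sum to -1; for the ion to be 2+, Sc = +3.

pentaaquaazidoscandium(III) azido(ethylenediamine)triiodocadmate(II)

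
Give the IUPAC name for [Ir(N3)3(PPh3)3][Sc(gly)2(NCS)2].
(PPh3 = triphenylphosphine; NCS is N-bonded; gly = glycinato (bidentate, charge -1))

Both ions are complex: the cation is named first with the plain metal name, the anion second with the -ate form; each ion's ligands are alphabetised independently.
Scandium is always +3 in its complexes; the anion's ligand charges sum to -4, so the complex anion is 1−.
A 1:1 salt means the cation carries the equal and opposite charge, 1+.
Cation: ligand charges sum to -3; for the ion to be 1+, Ir = +4.

triazidotris(triphenylphosphine)iridium(IV) bis(glycinato)diisothiocyanatoscandate(III)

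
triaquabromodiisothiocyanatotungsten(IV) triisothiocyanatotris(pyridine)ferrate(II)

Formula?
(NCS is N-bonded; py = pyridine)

Cation [W…]: ligand charges -3, W(IV) ⇒ ion charge 1+.
Anion [Fe…]: ligand charges -3, Fe(II) ⇒ ion charge 1−.
One 1+ cation balances one 1− anion.

[WBr(H2O)3(NCS)2][Fe(NCS)3(py)3]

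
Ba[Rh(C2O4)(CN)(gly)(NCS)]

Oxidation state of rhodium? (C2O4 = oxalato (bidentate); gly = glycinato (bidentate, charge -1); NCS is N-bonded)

+3

1 barium outside the brackets (+2 each) → the complex ion is 2−.
Ligand charges: 1×CN = -1; 1×C2O4 = -2; 1×gly = -1; 1×NCS = -1; sum -5.
Rh + (-5) = 2− ⇒ Rh is +3.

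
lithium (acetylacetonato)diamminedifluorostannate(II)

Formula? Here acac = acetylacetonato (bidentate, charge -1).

Ligands: 2 ammine (NH3, neutral), 1 acetylacetonato (acac, -1), 2 fluoro (F, -1). Ligand charge sum = -3.
Charge balance with lithium (+1) requires 1 complex ion per 1 lithium.

Li[Sn(acac)F2(NH3)2]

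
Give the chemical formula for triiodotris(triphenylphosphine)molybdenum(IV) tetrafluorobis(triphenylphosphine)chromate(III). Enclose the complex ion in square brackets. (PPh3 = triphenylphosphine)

Cation [Mo…]: ligand charges -3, Mo(IV) ⇒ ion charge 1+.
Anion [Cr…]: ligand charges -4, Cr(III) ⇒ ion charge 1−.
One 1+ cation balances one 1− anion.

[MoI3(PPh3)3][CrF4(PPh3)2]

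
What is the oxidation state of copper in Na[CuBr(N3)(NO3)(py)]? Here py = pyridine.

1 sodium outside the brackets (+1 each) → the complex ion is 1−.
Ligand charges: 1×py neutral; 1×Br = -1; 1×N3 = -1; 1×NO3 = -1; sum -3.
Cu + (-3) = 1− ⇒ Cu is +2.

+2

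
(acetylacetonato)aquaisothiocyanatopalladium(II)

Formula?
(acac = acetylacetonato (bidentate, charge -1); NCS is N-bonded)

[Pd(acac)(H2O)(NCS)]

Ligands: 1 acetylacetonato (acac, -1), 1 aqua (H2O, neutral), 1 isothiocyanato (NCS, -1). Ligand charge sum = -2.
With Pd in oxidation state +2, the complex ion is [Pd...].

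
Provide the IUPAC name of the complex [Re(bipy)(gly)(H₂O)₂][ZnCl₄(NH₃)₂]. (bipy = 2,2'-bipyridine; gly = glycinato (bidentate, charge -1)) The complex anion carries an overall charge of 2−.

The complex anion is given as 2−; its ligand charges sum to -4, so Zn = +2.
A 1:1 salt means the cation carries the equal and opposite charge, 2+.
Cation: ligand charges sum to -1; for the ion to be 2+, Re = +3.

diaqua(2,2'-bipyridine)(glycinato)rhenium(III) diamminetetrachlorozincate(II)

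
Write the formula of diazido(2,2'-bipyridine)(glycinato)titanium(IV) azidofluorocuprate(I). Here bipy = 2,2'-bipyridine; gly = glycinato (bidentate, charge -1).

[Ti(bipy)(gly)(N3)2][CuF(N3)]

Cation [Ti…]: ligand charges -3, Ti(IV) ⇒ ion charge 1+.
Anion [Cu…]: ligand charges -2, Cu(I) ⇒ ion charge 1−.
One 1+ cation balances one 1− anion.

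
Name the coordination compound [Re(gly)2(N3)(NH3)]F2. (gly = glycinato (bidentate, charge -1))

ammineazidobis(glycinato)rhenium(V) fluoride

The 2 fluoride counter-ions carry a total charge of -2, so each complex ion is 2+.
Ligand charges: 2×glycinato (-1 each), 1×azido (-1 each), 1×ammine (neutral); total -3. So Re + (-3) = 2+, giving Re = +5.
Ligands are named alphabetically: ammine before azido before glycinato.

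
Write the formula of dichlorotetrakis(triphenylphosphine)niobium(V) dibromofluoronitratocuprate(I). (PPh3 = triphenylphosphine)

Cation [Nb…]: ligand charges -2, Nb(V) ⇒ ion charge 3+.
Anion [Cu…]: ligand charges -4, Cu(I) ⇒ ion charge 3−.
One 3+ cation balances one 3− anion.

[NbCl2(PPh3)4][CuBr2F(NO3)]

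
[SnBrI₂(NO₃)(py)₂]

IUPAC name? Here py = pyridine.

bromodiiodonitratobis(pyridine)tin(IV)

There is no counter-ion, so the complex is neutral overall.
Ligand charges: 1×nitrato (-1 each), 2×pyridine (neutral), 2×iodo (-1 each), 1×bromo (-1 each); total -4. So Sn + (-4) = 0, giving Sn = +4.
Ligands are named alphabetically: bromo before iodo before nitrato before pyridine.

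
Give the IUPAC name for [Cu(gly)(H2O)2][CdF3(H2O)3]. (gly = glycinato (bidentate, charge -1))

diaqua(glycinato)copper(II) triaquatrifluorocadmate(II)

Both ions are complex: the cation is named first with the plain metal name, the anion second with the -ate form; each ion's ligands are alphabetised independently.
Cadmium is always +2 in its complexes; the anion's ligand charges sum to -3, so the complex anion is 1−.
A 1:1 salt means the cation carries the equal and opposite charge, 1+.
Cation: ligand charges sum to -1; for the ion to be 1+, Cu = +2.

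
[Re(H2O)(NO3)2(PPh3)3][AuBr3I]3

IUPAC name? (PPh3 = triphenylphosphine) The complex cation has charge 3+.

Both ions are complex: the cation is named first with the plain metal name, the anion second with the -ate form; each ion's ligands are alphabetised independently.
The complex cation is given as 3+; its ligand charges sum to -2, so Re = +5.
With 3 anions per cation, each anion must be 3/3 = 1−.
Anion: ligand charges sum to -4; for the ion to be 1−, Au = +3.

aquadinitratotris(triphenylphosphine)rhenium(V) tribromoiodoaurate(III)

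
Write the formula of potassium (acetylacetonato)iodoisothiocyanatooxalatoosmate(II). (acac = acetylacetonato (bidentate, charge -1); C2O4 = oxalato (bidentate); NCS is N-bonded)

K3[Os(acac)(C2O4)I(NCS)]

Ligands: 1 iodo (I, -1), 1 acetylacetonato (acac, -1), 1 oxalato (C2O4, -2), 1 isothiocyanato (NCS, -1). Ligand charge sum = -5.
Charge balance with potassium (+1) requires 1 complex ion per 3 potassium.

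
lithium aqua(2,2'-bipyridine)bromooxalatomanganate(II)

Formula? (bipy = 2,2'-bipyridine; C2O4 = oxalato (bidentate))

Ligands: 1 bromo (Br, -1), 1 aqua (H2O, neutral), 1 2,2'-bipyridine (bipy, neutral), 1 oxalato (C2O4, -2). Ligand charge sum = -3.
With Mn in oxidation state +2, the complex ion is [Mn...]^1−.
Charge balance with lithium (+1) requires 1 complex ion per 1 lithium.

Li[Mn(bipy)Br(C2O4)(H2O)]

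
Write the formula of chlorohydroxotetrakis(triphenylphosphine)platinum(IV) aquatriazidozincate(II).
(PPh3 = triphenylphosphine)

Cation [Pt…]: ligand charges -2, Pt(IV) ⇒ ion charge 2+.
Anion [Zn…]: ligand charges -3, Zn(II) ⇒ ion charge 1−.
One 2+ cation requires 2 of the 1− anion.

[PtCl(OH)(PPh3)4][Zn(H2O)(N3)3]2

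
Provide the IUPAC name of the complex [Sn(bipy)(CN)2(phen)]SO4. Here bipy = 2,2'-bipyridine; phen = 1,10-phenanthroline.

(2,2'-bipyridine)dicyano(1,10-phenanthroline)tin(IV) sulfate

The 1 sulfate counter-ion carries a total charge of -2, so each complex ion is 2+.
Ligand charges: 1×2,2'-bipyridine (neutral), 2×cyano (-1 each), 1×1,10-phenanthroline (neutral); total -2. So Sn + (-2) = 2+, giving Sn = +4.
Ligands are named alphabetically: bipyridine before cyano before phenanthroline.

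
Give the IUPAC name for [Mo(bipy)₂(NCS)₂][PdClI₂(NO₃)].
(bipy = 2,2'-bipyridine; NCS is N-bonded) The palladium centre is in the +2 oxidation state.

bis(2,2'-bipyridine)diisothiocyanatomolybdenum(IV) chlorodiiodonitratopalladate(II)

Pd is given as +2; the anion's ligand charges sum to -4, so the complex anion is 2−.
A 1:1 salt means the cation carries the equal and opposite charge, 2+.
Cation: ligand charges sum to -2; for the ion to be 2+, Mo = +4.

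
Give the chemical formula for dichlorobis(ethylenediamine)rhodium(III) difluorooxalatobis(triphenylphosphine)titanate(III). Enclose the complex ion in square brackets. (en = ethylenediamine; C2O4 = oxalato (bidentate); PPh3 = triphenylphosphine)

[RhCl2(en)2][Ti(C2O4)F2(PPh3)2]

Cation [Rh…]: ligand charges -2, Rh(III) ⇒ ion charge 1+.
Anion [Ti…]: ligand charges -4, Ti(III) ⇒ ion charge 1−.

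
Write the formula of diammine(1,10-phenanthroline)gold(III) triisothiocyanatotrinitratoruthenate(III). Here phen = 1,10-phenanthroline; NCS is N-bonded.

[Au(NH3)2(phen)][Ru(NCS)3(NO3)3]

Cation [Au…]: ligand charges 0, Au(III) ⇒ ion charge 3+.
Anion [Ru…]: ligand charges -6, Ru(III) ⇒ ion charge 3−.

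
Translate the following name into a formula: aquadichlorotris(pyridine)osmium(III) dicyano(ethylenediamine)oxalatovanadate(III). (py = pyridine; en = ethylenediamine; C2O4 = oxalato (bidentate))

Cation [Os…]: ligand charges -2, Os(III) ⇒ ion charge 1+.
Anion [V…]: ligand charges -4, V(III) ⇒ ion charge 1−.
One 1+ cation balances one 1− anion.

[OsCl2(H2O)(py)3][V(C2O4)(CN)2(en)]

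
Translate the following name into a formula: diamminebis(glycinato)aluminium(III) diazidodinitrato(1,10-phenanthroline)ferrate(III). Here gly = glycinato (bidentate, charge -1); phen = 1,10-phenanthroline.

Cation [Al…]: ligand charges -2, Al(III) ⇒ ion charge 1+.
Anion [Fe…]: ligand charges -4, Fe(III) ⇒ ion charge 1−.
One 1+ cation balances one 1− anion.

[Al(gly)2(NH3)2][Fe(N3)2(NO3)2(phen)]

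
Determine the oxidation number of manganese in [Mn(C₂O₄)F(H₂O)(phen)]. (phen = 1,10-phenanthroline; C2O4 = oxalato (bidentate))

+3

No counter-ion: the bracketed complex is neutral.
Ligand charges: 1×F = -1; 1×phen neutral; 1×C2O4 = -2; 1×H2O neutral; sum -3.
Mn + (-3) = 0 ⇒ Mn is +3.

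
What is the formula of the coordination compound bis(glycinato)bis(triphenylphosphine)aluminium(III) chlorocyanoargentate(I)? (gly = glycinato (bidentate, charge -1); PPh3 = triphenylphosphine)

[Al(gly)2(PPh3)2][AgCl(CN)]

Cation [Al…]: ligand charges -2, Al(III) ⇒ ion charge 1+.
Anion [Ag…]: ligand charges -2, Ag(I) ⇒ ion charge 1−.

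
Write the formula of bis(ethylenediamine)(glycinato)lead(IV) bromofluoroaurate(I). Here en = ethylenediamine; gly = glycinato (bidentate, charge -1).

[Pb(en)2(gly)][AuBrF]3

Cation [Pb…]: ligand charges -1, Pb(IV) ⇒ ion charge 3+.
Anion [Au…]: ligand charges -2, Au(I) ⇒ ion charge 1−.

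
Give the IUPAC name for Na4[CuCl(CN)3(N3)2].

The 4 sodium counter-ions carry a total charge of +4, so each complex ion is 4−.
Ligand charges: 1×chloro (-1 each), 3×cyano (-1 each), 2×azido (-1 each); total -6. So Cu + (-6) = 4−, giving Cu = +2.
Ligands are named alphabetically: azido before chloro before cyano.
The complex ion is anionic, so copper takes the -ate form cuprate(II).

sodium diazidochlorotricyanocuprate(II)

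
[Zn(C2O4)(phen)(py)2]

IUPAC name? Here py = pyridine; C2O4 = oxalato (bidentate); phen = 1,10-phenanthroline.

There is no counter-ion, so the complex is neutral overall.
Ligand charges: 2×pyridine (neutral), 1×oxalato (-2 each), 1×1,10-phenanthroline (neutral); total -2. So Zn + (-2) = 0, giving Zn = +2.
Ligands are named alphabetically: oxalato before phenanthroline before pyridine.

oxalato(1,10-phenanthroline)bis(pyridine)zinc(II)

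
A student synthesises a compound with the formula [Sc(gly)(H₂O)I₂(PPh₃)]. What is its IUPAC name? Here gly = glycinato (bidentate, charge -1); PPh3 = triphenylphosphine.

There is no counter-ion, so the complex is neutral overall.
Ligand charges: 1×aqua (neutral), 2×iodo (-1 each), 1×glycinato (-1 each), 1×triphenylphosphine (neutral); total -3. So Sc + (-3) = 0, giving Sc = +3.
Ligands are named alphabetically: aqua before glycinato before iodo before triphenylphosphine.

aqua(glycinato)diiodo(triphenylphosphine)scandium(III)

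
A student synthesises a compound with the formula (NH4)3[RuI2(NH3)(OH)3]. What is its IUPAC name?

ammonium amminetrihydroxodiiodoruthenate(II)

The 3 ammonium counter-ions carry a total charge of +3, so each complex ion is 3−.
Ligand charges: 3×hydroxo (-1 each), 2×iodo (-1 each), 1×ammine (neutral); total -5. So Ru + (-5) = 3−, giving Ru = +2.
Ligands are named alphabetically: ammine before hydroxo before iodo.
The complex ion is anionic, so ruthenium takes the -ate form ruthenate(II).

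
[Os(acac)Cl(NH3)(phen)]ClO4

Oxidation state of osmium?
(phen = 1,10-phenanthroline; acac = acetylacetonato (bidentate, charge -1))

1 perchlorate outside the brackets (-1 each) → the complex ion is 1+.
Ligand charges: 1×phen neutral; 1×NH3 neutral; 1×acac = -1; 1×Cl = -1; sum -2.
Os + (-2) = 1+ ⇒ Os is +3.

+3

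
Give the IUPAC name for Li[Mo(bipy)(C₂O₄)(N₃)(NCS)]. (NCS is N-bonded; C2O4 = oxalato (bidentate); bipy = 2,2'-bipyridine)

The 1 lithium counter-ion carries a total charge of +1, so each complex ion is 1−.
Ligand charges: 1×isothiocyanato (-1 each), 1×oxalato (-2 each), 1×azido (-1 each), 1×2,2'-bipyridine (neutral); total -4. So Mo + (-4) = 1−, giving Mo = +3.
Ligands are named alphabetically: azido before bipyridine before isothiocyanato before oxalato.
The complex ion is anionic, so molybdenum takes the -ate form molybdate(III).

lithium azido(2,2'-bipyridine)isothiocyanatooxalatomolybdate(III)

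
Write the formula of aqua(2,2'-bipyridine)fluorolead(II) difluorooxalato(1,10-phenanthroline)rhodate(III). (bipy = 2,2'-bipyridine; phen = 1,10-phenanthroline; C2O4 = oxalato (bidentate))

[Pb(bipy)F(H2O)][Rh(C2O4)F2(phen)]

Cation [Pb…]: ligand charges -1, Pb(II) ⇒ ion charge 1+.
Anion [Rh…]: ligand charges -4, Rh(III) ⇒ ion charge 1−.
One 1+ cation balances one 1− anion.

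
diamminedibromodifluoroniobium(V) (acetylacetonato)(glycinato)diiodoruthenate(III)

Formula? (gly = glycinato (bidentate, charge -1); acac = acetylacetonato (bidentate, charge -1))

Cation [Nb…]: ligand charges -4, Nb(V) ⇒ ion charge 1+.
Anion [Ru…]: ligand charges -4, Ru(III) ⇒ ion charge 1−.
One 1+ cation balances one 1− anion.

[NbBr2F2(NH3)2][Ru(acac)(gly)I2]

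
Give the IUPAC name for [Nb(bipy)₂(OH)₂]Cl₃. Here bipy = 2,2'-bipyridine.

bis(2,2'-bipyridine)dihydroxoniobium(V) chloride

The 3 chloride counter-ions carry a total charge of -3, so each complex ion is 3+.
Ligand charges: 2×2,2'-bipyridine (neutral), 2×hydroxo (-1 each); total -2. So Nb + (-2) = 3+, giving Nb = +5.
Ligands are named alphabetically: bipyridine before hydroxo.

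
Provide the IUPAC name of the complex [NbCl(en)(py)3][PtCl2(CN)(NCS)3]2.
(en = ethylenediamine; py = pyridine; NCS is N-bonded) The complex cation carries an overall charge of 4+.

The complex cation is given as 4+; its ligand charges sum to -1, so Nb = +5.
With 2 anions per cation, each anion must be 4/2 = 2−.
Anion: ligand charges sum to -6; for the ion to be 2−, Pt = +4.

chloro(ethylenediamine)tris(pyridine)niobium(V) dichlorocyanotriisothiocyanatoplatinate(IV)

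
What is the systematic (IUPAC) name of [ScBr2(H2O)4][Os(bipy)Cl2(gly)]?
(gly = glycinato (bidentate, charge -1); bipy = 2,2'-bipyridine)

tetraaquadibromoscandium(III) (2,2'-bipyridine)dichloro(glycinato)osmate(II)

Both ions are complex: the cation is named first with the plain metal name, the anion second with the -ate form; each ion's ligands are alphabetised independently.
Scandium is always +3 in its complexes; the cation's ligand charges sum to -2, so the complex cation is 1+.
A 1:1 salt means the anion carries the equal and opposite charge, 1−.
Anion: ligand charges sum to -3; for the ion to be 1−, Os = +2.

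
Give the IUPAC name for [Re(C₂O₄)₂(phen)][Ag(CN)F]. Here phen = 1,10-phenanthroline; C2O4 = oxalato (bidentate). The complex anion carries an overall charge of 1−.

dioxalato(1,10-phenanthroline)rhenium(V) cyanofluoroargentate(I)

Both ions are complex: the cation is named first with the plain metal name, the anion second with the -ate form; each ion's ligands are alphabetised independently.
The complex anion is given as 1−; its ligand charges sum to -2, so Ag = +1.
A 1:1 salt means the cation carries the equal and opposite charge, 1+.
Cation: ligand charges sum to -4; for the ion to be 1+, Re = +5.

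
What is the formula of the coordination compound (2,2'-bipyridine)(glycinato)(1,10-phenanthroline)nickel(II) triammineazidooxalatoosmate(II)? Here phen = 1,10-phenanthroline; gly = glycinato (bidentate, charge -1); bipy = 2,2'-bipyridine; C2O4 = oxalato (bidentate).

Cation [Ni…]: ligand charges -1, Ni(II) ⇒ ion charge 1+.
Anion [Os…]: ligand charges -3, Os(II) ⇒ ion charge 1−.

[Ni(bipy)(gly)(phen)][Os(C2O4)(N3)(NH3)3]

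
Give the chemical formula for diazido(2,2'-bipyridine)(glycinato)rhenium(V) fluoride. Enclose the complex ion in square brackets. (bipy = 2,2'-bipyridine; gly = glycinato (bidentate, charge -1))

[Re(bipy)(gly)(N3)2]F2

Ligands: 1 2,2'-bipyridine (bipy, neutral), 2 azido (N3, -1), 1 glycinato (gly, -1). Ligand charge sum = -3.
With Re in oxidation state +5, the complex ion is [Re...]^2+.
Charge balance with fluoride (-1) requires 1 complex ion per 2 fluoride.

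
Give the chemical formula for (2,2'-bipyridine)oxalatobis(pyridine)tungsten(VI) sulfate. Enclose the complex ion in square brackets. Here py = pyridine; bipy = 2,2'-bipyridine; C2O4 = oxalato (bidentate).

Ligands: 2 pyridine (py, neutral), 1 2,2'-bipyridine (bipy, neutral), 1 oxalato (C2O4, -2). Ligand charge sum = -2.
With W in oxidation state +6, the complex ion is [W...]^4+.
Charge balance with sulfate (-2) requires 1 complex ion per 2 sulfate.

[W(bipy)(C2O4)(py)2](SO4)2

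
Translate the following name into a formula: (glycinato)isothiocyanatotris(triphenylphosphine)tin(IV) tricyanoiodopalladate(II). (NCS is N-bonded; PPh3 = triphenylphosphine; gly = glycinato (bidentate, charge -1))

[Sn(gly)(NCS)(PPh3)3][Pd(CN)3I]

Cation [Sn…]: ligand charges -2, Sn(IV) ⇒ ion charge 2+.
Anion [Pd…]: ligand charges -4, Pd(II) ⇒ ion charge 2−.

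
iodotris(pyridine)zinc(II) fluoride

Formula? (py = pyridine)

Ligands: 1 iodo (I, -1), 3 pyridine (py, neutral). Ligand charge sum = -1.
Charge balance with fluoride (-1) requires 1 complex ion per 1 fluoride.

[ZnI(py)3]F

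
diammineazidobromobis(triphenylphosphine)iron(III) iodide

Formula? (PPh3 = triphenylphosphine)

Ligands: 2 ammine (NH3, neutral), 1 azido (N3, -1), 1 bromo (Br, -1), 2 triphenylphosphine (PPh3, neutral). Ligand charge sum = -2.
Charge balance with iodide (-1) requires 1 complex ion per 1 iodide.

[FeBr(N3)(NH3)2(PPh3)2]I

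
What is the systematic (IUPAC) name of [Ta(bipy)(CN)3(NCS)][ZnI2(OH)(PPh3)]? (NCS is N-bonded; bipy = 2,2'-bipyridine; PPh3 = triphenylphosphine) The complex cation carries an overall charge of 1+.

Both ions are complex: the cation is named first with the plain metal name, the anion second with the -ate form; each ion's ligands are alphabetised independently.
The complex cation is given as 1+; its ligand charges sum to -4, so Ta = +5.
A 1:1 salt means the anion carries the equal and opposite charge, 1−.
Anion: ligand charges sum to -3; for the ion to be 1−, Zn = +2.

(2,2'-bipyridine)tricyanoisothiocyanatotantalum(V) hydroxodiiodo(triphenylphosphine)zincate(II)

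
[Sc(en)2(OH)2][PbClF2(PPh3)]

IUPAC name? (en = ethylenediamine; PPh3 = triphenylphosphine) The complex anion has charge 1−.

bis(ethylenediamine)dihydroxoscandium(III) chlorodifluoro(triphenylphosphine)plumbate(II)

Both ions are complex: the cation is named first with the plain metal name, the anion second with the -ate form; each ion's ligands are alphabetised independently.
The complex anion is given as 1−; its ligand charges sum to -3, so Pb = +2.
A 1:1 salt means the cation carries the equal and opposite charge, 1+.
Cation: ligand charges sum to -2; for the ion to be 1+, Sc = +3.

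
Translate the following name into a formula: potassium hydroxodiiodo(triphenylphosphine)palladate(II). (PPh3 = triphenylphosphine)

K[PdI2(OH)(PPh3)]

Ligands: 2 iodo (I, -1), 1 triphenylphosphine (PPh3, neutral), 1 hydroxo (OH, -1). Ligand charge sum = -3.
With Pd in oxidation state +2, the complex ion is [Pd...]^1−.
Charge balance with potassium (+1) requires 1 complex ion per 1 potassium.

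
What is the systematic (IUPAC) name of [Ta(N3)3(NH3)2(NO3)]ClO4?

diamminetriazidonitratotantalum(V) perchlorate

The 1 perchlorate counter-ion carries a total charge of -1, so each complex ion is 1+.
Ligand charges: 1×nitrato (-1 each), 2×ammine (neutral), 3×azido (-1 each); total -4. So Ta + (-4) = 1+, giving Ta = +5.
Ligands are named alphabetically: ammine before azido before nitrato.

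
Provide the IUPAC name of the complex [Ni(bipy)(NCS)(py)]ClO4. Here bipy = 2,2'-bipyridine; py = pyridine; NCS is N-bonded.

The 1 perchlorate counter-ion carries a total charge of -1, so each complex ion is 1+.
Ligand charges: 1×2,2'-bipyridine (neutral), 1×pyridine (neutral), 1×isothiocyanato (-1 each); total -1. So Ni + (-1) = 1+, giving Ni = +2.
Ligands are named alphabetically: bipyridine before isothiocyanato before pyridine.

(2,2'-bipyridine)isothiocyanato(pyridine)nickel(II) perchlorate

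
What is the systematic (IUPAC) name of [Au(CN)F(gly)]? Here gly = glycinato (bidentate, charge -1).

There is no counter-ion, so the complex is neutral overall.
Ligand charges: 1×cyano (-1 each), 1×glycinato (-1 each), 1×fluoro (-1 each); total -3. So Au + (-3) = 0, giving Au = +3.
Ligands are named alphabetically: cyano before fluoro before glycinato.

cyanofluoro(glycinato)gold(III)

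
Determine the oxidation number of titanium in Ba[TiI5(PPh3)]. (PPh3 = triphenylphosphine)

+3

1 barium outside the brackets (+2 each) → the complex ion is 2−.
Ligand charges: 5×I = -5; 1×PPh3 neutral; sum -5.
Ti + (-5) = 2− ⇒ Ti is +3.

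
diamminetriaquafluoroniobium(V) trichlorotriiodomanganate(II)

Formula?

Cation [Nb…]: ligand charges -1, Nb(V) ⇒ ion charge 4+.
Anion [Mn…]: ligand charges -6, Mn(II) ⇒ ion charge 4−.
One 4+ cation balances one 4− anion.

[NbF(H2O)3(NH3)2][MnCl3I3]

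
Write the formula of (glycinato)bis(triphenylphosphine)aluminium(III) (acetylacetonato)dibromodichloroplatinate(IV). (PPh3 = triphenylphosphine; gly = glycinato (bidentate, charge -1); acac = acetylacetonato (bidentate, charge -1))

[Al(gly)(PPh3)2][Pt(acac)Br2Cl2]2

Cation [Al…]: ligand charges -1, Al(III) ⇒ ion charge 2+.
Anion [Pt…]: ligand charges -5, Pt(IV) ⇒ ion charge 1−.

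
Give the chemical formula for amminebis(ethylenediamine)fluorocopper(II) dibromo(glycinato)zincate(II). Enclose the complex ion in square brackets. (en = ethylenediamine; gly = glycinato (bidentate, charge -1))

[Cu(en)2F(NH3)][ZnBr2(gly)]

Cation [Cu…]: ligand charges -1, Cu(II) ⇒ ion charge 1+.
Anion [Zn…]: ligand charges -3, Zn(II) ⇒ ion charge 1−.
One 1+ cation balances one 1− anion.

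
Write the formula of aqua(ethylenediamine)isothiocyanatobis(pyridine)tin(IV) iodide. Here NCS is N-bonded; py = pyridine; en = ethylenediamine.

[Sn(en)(H2O)(NCS)(py)2]I3

Ligands: 1 isothiocyanato (NCS, -1), 2 pyridine (py, neutral), 1 ethylenediamine (en, neutral), 1 aqua (H2O, neutral). Ligand charge sum = -1.
With Sn in oxidation state +4, the complex ion is [Sn...]^3+.
Charge balance with iodide (-1) requires 1 complex ion per 3 iodide.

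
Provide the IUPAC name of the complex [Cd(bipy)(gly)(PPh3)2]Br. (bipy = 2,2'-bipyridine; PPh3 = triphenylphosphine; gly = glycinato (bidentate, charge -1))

The 1 bromide counter-ion carries a total charge of -1, so each complex ion is 1+.
Ligand charges: 1×2,2'-bipyridine (neutral), 2×triphenylphosphine (neutral), 1×glycinato (-1 each); total -1. So Cd + (-1) = 1+, giving Cd = +2.
Ligands are named alphabetically: bipyridine before glycinato before triphenylphosphine.

(2,2'-bipyridine)(glycinato)bis(triphenylphosphine)cadmium(II) bromide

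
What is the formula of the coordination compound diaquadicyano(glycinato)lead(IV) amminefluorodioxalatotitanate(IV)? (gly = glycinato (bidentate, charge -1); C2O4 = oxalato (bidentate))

Cation [Pb…]: ligand charges -3, Pb(IV) ⇒ ion charge 1+.
Anion [Ti…]: ligand charges -5, Ti(IV) ⇒ ion charge 1−.
One 1+ cation balances one 1− anion.

[Pb(CN)2(gly)(H2O)2][Ti(C2O4)2F(NH3)]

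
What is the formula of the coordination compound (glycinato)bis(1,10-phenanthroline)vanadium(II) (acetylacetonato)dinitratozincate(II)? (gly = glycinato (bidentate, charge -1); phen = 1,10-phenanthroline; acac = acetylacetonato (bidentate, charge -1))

[V(gly)(phen)2][Zn(acac)(NO3)2]

Cation [V…]: ligand charges -1, V(II) ⇒ ion charge 1+.
Anion [Zn…]: ligand charges -3, Zn(II) ⇒ ion charge 1−.
One 1+ cation balances one 1− anion.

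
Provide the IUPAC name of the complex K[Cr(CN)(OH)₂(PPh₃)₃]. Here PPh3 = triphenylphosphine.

The 1 potassium counter-ion carries a total charge of +1, so each complex ion is 1−.
Ligand charges: 2×hydroxo (-1 each), 3×triphenylphosphine (neutral), 1×cyano (-1 each); total -3. So Cr + (-3) = 1−, giving Cr = +2.
The complex ion is anionic, so chromium takes the -ate form chromate(II).

potassium cyanodihydroxotris(triphenylphosphine)chromate(II)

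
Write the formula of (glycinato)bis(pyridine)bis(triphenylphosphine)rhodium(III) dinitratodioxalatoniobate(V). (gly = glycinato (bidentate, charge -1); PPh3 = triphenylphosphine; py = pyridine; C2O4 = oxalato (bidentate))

[Rh(gly)(PPh3)2(py)2][Nb(C2O4)2(NO3)2]2

Cation [Rh…]: ligand charges -1, Rh(III) ⇒ ion charge 2+.
Anion [Nb…]: ligand charges -6, Nb(V) ⇒ ion charge 1−.
One 2+ cation requires 2 of the 1− anion.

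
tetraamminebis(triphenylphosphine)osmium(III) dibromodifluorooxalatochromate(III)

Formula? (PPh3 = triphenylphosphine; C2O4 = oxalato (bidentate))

[Os(NH3)4(PPh3)2][CrBr2(C2O4)F2]

Cation [Os…]: ligand charges 0, Os(III) ⇒ ion charge 3+.
Anion [Cr…]: ligand charges -6, Cr(III) ⇒ ion charge 3−.
One 3+ cation balances one 3− anion.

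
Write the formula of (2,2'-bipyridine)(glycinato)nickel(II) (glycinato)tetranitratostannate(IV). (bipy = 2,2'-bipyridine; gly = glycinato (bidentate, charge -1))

[Ni(bipy)(gly)][Sn(gly)(NO3)4]

Cation [Ni…]: ligand charges -1, Ni(II) ⇒ ion charge 1+.
Anion [Sn…]: ligand charges -5, Sn(IV) ⇒ ion charge 1−.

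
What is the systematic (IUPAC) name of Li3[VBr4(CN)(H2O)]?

The 3 lithium counter-ions carry a total charge of +3, so each complex ion is 3−.
Ligand charges: 1×cyano (-1 each), 4×bromo (-1 each), 1×aqua (neutral); total -5. So V + (-5) = 3−, giving V = +2.
Ligands are named alphabetically: aqua before bromo before cyano.
The complex ion is anionic, so vanadium takes the -ate form vanadate(II).

lithium aquatetrabromocyanovanadate(II)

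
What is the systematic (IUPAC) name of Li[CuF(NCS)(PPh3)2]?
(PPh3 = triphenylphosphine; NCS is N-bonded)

lithium fluoroisothiocyanatobis(triphenylphosphine)cuprate(I)

The 1 lithium counter-ion carries a total charge of +1, so each complex ion is 1−.
Ligand charges: 2×triphenylphosphine (neutral), 1×fluoro (-1 each), 1×isothiocyanato (-1 each); total -2. So Cu + (-2) = 1−, giving Cu = +1.
Ligands are named alphabetically: fluoro before isothiocyanato before triphenylphosphine.
The complex ion is anionic, so copper takes the -ate form cuprate(I).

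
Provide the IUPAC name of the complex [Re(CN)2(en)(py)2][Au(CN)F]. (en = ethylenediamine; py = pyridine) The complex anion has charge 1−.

dicyano(ethylenediamine)bis(pyridine)rhenium(III) cyanofluoroaurate(I)

Both ions are complex: the cation is named first with the plain metal name, the anion second with the -ate form; each ion's ligands are alphabetised independently.
The complex anion is given as 1−; its ligand charges sum to -2, so Au = +1.
A 1:1 salt means the cation carries the equal and opposite charge, 1+.
Cation: ligand charges sum to -2; for the ion to be 1+, Re = +3.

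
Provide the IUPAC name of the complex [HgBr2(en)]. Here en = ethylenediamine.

dibromo(ethylenediamine)mercury(II)

There is no counter-ion, so the complex is neutral overall.
Ligand charges: 2×bromo (-1 each), 1×ethylenediamine (neutral); total -2. So Hg + (-2) = 0, giving Hg = +2.
Ligands are named alphabetically: bromo before ethylenediamine.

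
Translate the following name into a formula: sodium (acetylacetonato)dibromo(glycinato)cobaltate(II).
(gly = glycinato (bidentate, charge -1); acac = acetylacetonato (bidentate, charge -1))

Na2[Co(acac)Br2(gly)]

Ligands: 1 glycinato (gly, -1), 1 acetylacetonato (acac, -1), 2 bromo (Br, -1). Ligand charge sum = -4.
Charge balance with sodium (+1) requires 1 complex ion per 2 sodium.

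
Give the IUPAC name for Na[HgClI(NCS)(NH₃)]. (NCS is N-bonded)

sodium amminechloroiodoisothiocyanatomercurate(II)

The 1 sodium counter-ion carries a total charge of +1, so each complex ion is 1−.
Ligand charges: 1×iodo (-1 each), 1×isothiocyanato (-1 each), 1×ammine (neutral), 1×chloro (-1 each); total -3. So Hg + (-3) = 1−, giving Hg = +2.
Ligands are named alphabetically: ammine before chloro before iodo before isothiocyanato.
The complex ion is anionic, so mercury takes the -ate form mercurate(II).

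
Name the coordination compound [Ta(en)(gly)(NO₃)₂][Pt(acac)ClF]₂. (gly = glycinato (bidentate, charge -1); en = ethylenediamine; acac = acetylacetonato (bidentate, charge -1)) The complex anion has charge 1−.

Both ions are complex: the cation is named first with the plain metal name, the anion second with the -ate form; each ion's ligands are alphabetised independently.
The complex anion is given as 1−; its ligand charges sum to -3, so Pt = +2.
With 2 anions per cation, the cation must be 2×1 = 2+.
Cation: ligand charges sum to -3; for the ion to be 2+, Ta = +5.

(ethylenediamine)(glycinato)dinitratotantalum(V) (acetylacetonato)chlorofluoroplatinate(II)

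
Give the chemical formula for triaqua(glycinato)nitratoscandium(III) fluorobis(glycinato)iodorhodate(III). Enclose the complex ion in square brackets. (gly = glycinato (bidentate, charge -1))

Cation [Sc…]: ligand charges -2, Sc(III) ⇒ ion charge 1+.
Anion [Rh…]: ligand charges -4, Rh(III) ⇒ ion charge 1−.
One 1+ cation balances one 1− anion.

[Sc(gly)(H2O)3(NO3)][RhF(gly)2I]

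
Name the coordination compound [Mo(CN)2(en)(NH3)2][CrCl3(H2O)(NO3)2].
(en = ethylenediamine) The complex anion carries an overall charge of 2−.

The complex anion is given as 2−; its ligand charges sum to -5, so Cr = +3.
A 1:1 salt means the cation carries the equal and opposite charge, 2+.
Cation: ligand charges sum to -2; for the ion to be 2+, Mo = +4.

diamminedicyano(ethylenediamine)molybdenum(IV) aquatrichlorodinitratochromate(III)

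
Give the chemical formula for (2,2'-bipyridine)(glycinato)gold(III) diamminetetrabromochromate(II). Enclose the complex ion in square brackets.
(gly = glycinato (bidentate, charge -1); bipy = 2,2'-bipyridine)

[Au(bipy)(gly)][CrBr4(NH3)2]

Cation [Au…]: ligand charges -1, Au(III) ⇒ ion charge 2+.
Anion [Cr…]: ligand charges -4, Cr(II) ⇒ ion charge 2−.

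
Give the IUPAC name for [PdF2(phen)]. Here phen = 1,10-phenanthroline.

There is no counter-ion, so the complex is neutral overall.
Ligand charges: 2×fluoro (-1 each), 1×1,10-phenanthroline (neutral); total -2. So Pd + (-2) = 0, giving Pd = +2.
Ligands are named alphabetically: fluoro before phenanthroline.

difluoro(1,10-phenanthroline)palladium(II)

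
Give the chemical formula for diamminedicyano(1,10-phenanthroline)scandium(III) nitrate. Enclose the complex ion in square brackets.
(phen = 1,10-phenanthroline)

Ligands: 2 ammine (NH3, neutral), 1 1,10-phenanthroline (phen, neutral), 2 cyano (CN, -1). Ligand charge sum = -2.
With Sc in oxidation state +3, the complex ion is [Sc...]^1+.
Charge balance with nitrate (-1) requires 1 complex ion per 1 nitrate.

[Sc(CN)2(NH3)2(phen)]NO3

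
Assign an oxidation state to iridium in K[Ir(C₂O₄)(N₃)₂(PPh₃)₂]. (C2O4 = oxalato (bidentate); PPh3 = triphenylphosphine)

+3

1 potassium outside the brackets (+1 each) → the complex ion is 1−.
Ligand charges: 1×C2O4 = -2; 2×PPh3 neutral; 2×N3 = -2; sum -4.
Ir + (-4) = 1− ⇒ Ir is +3.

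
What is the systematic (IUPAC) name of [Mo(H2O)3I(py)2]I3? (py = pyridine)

The 3 iodide counter-ions carry a total charge of -3, so each complex ion is 3+.
Ligand charges: 3×aqua (neutral), 2×pyridine (neutral), 1×iodo (-1 each); total -1. So Mo + (-1) = 3+, giving Mo = +4.
Ligands are named alphabetically: aqua before iodo before pyridine.

triaquaiodobis(pyridine)molybdenum(IV) iodide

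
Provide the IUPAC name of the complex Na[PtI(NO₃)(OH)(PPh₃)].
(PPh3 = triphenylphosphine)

sodium hydroxoiodonitrato(triphenylphosphine)platinate(II)

The 1 sodium counter-ion carries a total charge of +1, so each complex ion is 1−.
Ligand charges: 1×triphenylphosphine (neutral), 1×nitrato (-1 each), 1×hydroxo (-1 each), 1×iodo (-1 each); total -3. So Pt + (-3) = 1−, giving Pt = +2.
Ligands are named alphabetically: hydroxo before iodo before nitrato before triphenylphosphine.
The complex ion is anionic, so platinum takes the -ate form platinate(II).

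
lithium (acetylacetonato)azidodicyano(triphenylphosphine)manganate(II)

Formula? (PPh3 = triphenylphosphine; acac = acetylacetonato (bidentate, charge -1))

Li2[Mn(acac)(CN)2(N3)(PPh3)]

Ligands: 1 azido (N3, -1), 1 triphenylphosphine (PPh3, neutral), 2 cyano (CN, -1), 1 acetylacetonato (acac, -1). Ligand charge sum = -4.
With Mn in oxidation state +2, the complex ion is [Mn...]^2−.
Charge balance with lithium (+1) requires 1 complex ion per 2 lithium.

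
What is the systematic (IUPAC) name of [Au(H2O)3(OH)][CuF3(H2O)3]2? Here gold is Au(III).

triaquahydroxogold(III) triaquatrifluorocuprate(II)

Au is given as +3; the cation's ligand charges sum to -1, so the complex cation is 2+.
With 2 anions per cation, each anion must be 2/2 = 1−.
Anion: ligand charges sum to -3; for the ion to be 1−, Cu = +2.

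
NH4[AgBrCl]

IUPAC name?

ammonium bromochloroargentate(I)

The 1 ammonium counter-ion carries a total charge of +1, so each complex ion is 1−.
Ligand charges: 1×chloro (-1 each), 1×bromo (-1 each); total -2. So Ag + (-2) = 1−, giving Ag = +1.
The complex ion is anionic, so silver takes the -ate form argentate(I).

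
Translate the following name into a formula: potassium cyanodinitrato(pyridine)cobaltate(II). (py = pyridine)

Ligands: 1 pyridine (py, neutral), 1 cyano (CN, -1), 2 nitrato (NO3, -1). Ligand charge sum = -3.
Charge balance with potassium (+1) requires 1 complex ion per 1 potassium.

K[Co(CN)(NO3)2(py)]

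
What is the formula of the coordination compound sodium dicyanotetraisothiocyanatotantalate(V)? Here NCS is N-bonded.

Ligands: 4 isothiocyanato (NCS, -1), 2 cyano (CN, -1). Ligand charge sum = -6.
Charge balance with sodium (+1) requires 1 complex ion per 1 sodium.

Na[Ta(CN)2(NCS)4]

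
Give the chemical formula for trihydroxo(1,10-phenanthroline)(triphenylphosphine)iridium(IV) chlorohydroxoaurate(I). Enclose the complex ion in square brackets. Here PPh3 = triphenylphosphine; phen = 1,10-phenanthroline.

[Ir(OH)3(phen)(PPh3)][AuCl(OH)]

Cation [Ir…]: ligand charges -3, Ir(IV) ⇒ ion charge 1+.
Anion [Au…]: ligand charges -2, Au(I) ⇒ ion charge 1−.
One 1+ cation balances one 1− anion.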